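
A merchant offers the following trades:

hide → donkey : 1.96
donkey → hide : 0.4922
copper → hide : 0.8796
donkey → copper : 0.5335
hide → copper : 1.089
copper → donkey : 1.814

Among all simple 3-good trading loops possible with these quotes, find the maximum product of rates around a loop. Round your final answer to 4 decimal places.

0.9723

hide→copper→donkey→hide: 1.089 × 1.814 × 0.4922 = 0.97231
hide→donkey→copper→hide: 1.96 × 0.5335 × 0.8796 = 0.91976
Maximum is hide→copper→donkey→hide at 0.9723; no arbitrage — every cycle loses value.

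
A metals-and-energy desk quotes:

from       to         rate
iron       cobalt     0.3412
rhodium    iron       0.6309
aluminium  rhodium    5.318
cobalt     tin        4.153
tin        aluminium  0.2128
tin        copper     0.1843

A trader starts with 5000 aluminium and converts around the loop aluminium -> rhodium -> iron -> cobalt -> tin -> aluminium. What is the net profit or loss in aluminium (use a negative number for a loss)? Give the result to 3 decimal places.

5000 aluminium × 5.318 = 26590 rhodium
26590 rhodium × 0.6309 = 16775.631 iron
16775.631 iron × 0.3412 = 5723.8452972 cobalt
5723.8452972 cobalt × 4.153 = 23771.1295192716 tin
23771.1295192716 tin × 0.2128 = 5058.49636170099648 aluminium
Net change: 5058.49636170099648 − 5000 = 58.49636170099648 aluminium

58.496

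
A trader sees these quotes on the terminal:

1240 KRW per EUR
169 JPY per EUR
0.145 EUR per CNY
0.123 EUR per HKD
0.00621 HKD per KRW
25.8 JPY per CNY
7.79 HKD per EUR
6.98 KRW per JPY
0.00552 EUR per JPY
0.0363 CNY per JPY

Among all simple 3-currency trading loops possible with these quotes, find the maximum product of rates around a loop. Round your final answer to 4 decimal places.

0.9471

EUR→KRW→HKD→EUR: 1240 × 0.00621 × 0.123 = 0.94715
EUR→JPY→CNY→EUR: 169 × 0.0363 × 0.145 = 0.88953
Maximum is EUR→KRW→HKD→EUR at 0.9471; no arbitrage — every cycle loses value.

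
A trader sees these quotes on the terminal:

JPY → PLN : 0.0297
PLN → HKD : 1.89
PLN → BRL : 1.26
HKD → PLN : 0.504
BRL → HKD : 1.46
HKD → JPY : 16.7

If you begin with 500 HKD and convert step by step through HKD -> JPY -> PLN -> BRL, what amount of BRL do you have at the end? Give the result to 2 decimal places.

312.47

500 HKD × 16.7 = 8350 JPY
8350 JPY × 0.0297 = 247.995 PLN
247.995 PLN × 1.26 = 312.4737 BRL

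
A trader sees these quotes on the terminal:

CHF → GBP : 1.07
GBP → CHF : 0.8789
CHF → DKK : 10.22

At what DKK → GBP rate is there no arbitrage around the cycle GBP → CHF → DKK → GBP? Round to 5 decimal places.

0.11133

Known legs of the cycle: 0.8789 × 10.22 = 8.982358
For no arbitrage the full-cycle product must be 1, so the missing rate is 1 / 8.982358 ≈ 0.1113293.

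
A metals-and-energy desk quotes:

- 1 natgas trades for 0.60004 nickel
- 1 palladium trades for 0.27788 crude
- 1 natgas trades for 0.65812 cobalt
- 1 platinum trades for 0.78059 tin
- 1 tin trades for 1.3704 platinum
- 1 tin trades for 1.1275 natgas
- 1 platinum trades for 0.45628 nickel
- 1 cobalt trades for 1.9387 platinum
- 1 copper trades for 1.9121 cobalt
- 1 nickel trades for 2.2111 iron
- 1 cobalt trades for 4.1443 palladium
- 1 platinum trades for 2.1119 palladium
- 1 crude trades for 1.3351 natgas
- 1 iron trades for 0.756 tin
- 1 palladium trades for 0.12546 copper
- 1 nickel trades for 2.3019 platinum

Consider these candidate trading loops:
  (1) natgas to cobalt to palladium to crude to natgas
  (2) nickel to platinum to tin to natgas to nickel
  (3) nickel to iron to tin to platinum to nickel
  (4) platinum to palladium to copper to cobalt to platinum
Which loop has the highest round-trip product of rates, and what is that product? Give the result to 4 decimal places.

(1) 0.65812 × 4.1443 × 0.27788 × 1.3351 = 1.01188
(2) 2.3019 × 0.78059 × 1.1275 × 0.60004 = 1.21564
(3) 2.2111 × 0.756 × 1.3704 × 0.45628 = 1.04522
(4) 2.1119 × 0.12546 × 1.9121 × 1.9387 = 0.98220
Highest is cycle (2) at 1.2156 (>1, arbitrage).

1.2156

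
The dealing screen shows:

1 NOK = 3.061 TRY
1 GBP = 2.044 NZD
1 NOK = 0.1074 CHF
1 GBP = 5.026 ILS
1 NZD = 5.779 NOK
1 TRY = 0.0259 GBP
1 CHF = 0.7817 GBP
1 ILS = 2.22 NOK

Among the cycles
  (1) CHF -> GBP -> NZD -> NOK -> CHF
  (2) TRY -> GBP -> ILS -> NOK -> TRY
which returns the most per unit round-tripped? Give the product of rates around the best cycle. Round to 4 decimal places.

(1) 0.7817 × 2.044 × 5.779 × 0.1074 = 0.99169
(2) 0.0259 × 5.026 × 2.22 × 3.061 = 0.88458
Highest is cycle (1) at 0.9917 (≤1, no arbitrage).

0.9917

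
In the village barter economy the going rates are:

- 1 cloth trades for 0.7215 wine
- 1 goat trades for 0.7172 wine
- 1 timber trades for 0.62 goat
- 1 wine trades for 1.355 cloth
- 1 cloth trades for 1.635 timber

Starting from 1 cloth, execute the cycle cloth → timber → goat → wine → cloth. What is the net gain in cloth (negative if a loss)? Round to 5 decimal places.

-0.01488

1 cloth × 1.635 = 1.635 timber
1.635 timber × 0.62 = 1.0137 goat
1.0137 goat × 0.7172 = 0.72702564 wine
0.72702564 wine × 1.355 = 0.9851197422 cloth
Net change: 0.9851197422 − 1 = -0.0148802578 cloth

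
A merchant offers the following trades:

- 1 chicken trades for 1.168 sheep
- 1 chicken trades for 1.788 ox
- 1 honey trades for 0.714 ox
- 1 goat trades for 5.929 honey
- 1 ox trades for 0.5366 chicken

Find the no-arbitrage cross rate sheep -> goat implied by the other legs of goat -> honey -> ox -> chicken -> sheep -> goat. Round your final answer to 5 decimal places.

0.37690

Known legs of the cycle: 5.929 × 0.714 × 0.5366 × 1.168 = 2.6532194555328
For no arbitrage the full-cycle product must be 1, so the missing rate is 1 / 2.6532194555328 ≈ 0.3769006.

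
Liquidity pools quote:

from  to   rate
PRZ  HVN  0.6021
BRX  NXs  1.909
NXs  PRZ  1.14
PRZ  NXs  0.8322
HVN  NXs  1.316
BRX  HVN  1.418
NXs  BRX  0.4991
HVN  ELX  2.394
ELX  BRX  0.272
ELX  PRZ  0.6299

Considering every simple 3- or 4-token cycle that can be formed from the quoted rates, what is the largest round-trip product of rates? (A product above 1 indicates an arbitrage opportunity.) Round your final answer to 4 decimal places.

0.9314

NXs→BRX→HVN→NXs: 0.4991 × 1.418 × 1.316 = 0.93136
ELX→BRX→HVN→ELX: 0.272 × 1.418 × 2.394 = 0.92336
PRZ→HVN→ELX→PRZ: 0.6021 × 2.394 × 0.6299 = 0.90796
PRZ→HVN→NXs→PRZ: 0.6021 × 1.316 × 1.14 = 0.90329
Maximum is NXs→BRX→HVN→NXs at 0.9314; no arbitrage — every cycle loses value.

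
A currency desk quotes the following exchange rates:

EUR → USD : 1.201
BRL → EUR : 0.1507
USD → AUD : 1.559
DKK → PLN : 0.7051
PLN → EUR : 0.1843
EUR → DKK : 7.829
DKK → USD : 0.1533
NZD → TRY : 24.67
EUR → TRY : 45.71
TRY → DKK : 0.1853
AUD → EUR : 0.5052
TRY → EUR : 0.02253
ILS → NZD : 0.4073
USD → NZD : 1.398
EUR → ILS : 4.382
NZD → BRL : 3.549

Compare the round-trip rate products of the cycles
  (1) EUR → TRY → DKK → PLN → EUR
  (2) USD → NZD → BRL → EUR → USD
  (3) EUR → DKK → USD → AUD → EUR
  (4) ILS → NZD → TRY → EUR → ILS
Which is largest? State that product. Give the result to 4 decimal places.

1.1007

(1) 45.71 × 0.1853 × 0.7051 × 0.1843 = 1.10068
(2) 1.398 × 3.549 × 0.1507 × 1.201 = 0.89799
(3) 7.829 × 0.1533 × 1.559 × 0.5052 = 0.94527
(4) 0.4073 × 24.67 × 0.02253 × 4.382 = 0.99201
Highest is cycle (1) at 1.1007 (>1, arbitrage).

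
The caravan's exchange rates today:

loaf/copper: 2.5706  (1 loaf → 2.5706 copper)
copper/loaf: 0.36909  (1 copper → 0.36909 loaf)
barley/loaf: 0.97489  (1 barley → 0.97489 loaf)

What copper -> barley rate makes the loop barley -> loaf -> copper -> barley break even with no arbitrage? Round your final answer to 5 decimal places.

Known legs of the cycle: 0.97489 × 2.5706 = 2.506052234
For no arbitrage the full-cycle product must be 1, so the missing rate is 1 / 2.506052234 ≈ 0.3990340.

0.39903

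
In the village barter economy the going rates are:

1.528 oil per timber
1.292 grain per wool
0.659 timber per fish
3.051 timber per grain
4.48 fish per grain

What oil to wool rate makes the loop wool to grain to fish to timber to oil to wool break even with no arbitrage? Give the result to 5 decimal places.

Known legs of the cycle: 1.292 × 4.48 × 0.659 × 1.528 = 5.82839928832
For no arbitrage the full-cycle product must be 1, so the missing rate is 1 / 5.82839928832 ≈ 0.1715737.

0.17157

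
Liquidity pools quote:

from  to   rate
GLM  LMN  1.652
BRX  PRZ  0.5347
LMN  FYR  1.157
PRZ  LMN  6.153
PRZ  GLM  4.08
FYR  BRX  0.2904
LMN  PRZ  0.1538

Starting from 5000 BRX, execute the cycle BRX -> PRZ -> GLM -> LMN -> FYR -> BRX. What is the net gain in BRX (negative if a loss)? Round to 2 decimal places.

1054.53

5000 BRX × 0.5347 = 2673.5 PRZ
2673.5 PRZ × 4.08 = 10907.88 GLM
10907.88 GLM × 1.652 = 18019.81776 LMN
18019.81776 LMN × 1.157 = 20848.92914832 FYR
20848.92914832 FYR × 0.2904 = 6054.529024672128 BRX
Net change: 6054.529024672128 − 5000 = 1054.529024672128 BRX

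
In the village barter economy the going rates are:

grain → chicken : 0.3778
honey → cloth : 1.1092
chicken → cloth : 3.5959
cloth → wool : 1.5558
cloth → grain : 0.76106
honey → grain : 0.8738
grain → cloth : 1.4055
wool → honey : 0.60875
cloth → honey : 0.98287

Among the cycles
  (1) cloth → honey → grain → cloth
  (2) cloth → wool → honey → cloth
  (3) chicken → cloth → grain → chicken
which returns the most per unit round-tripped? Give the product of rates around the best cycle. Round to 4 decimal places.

(1) 0.98287 × 0.8738 × 1.4055 = 1.20709
(2) 1.5558 × 0.60875 × 1.1092 = 1.05052
(3) 3.5959 × 0.76106 × 0.3778 = 1.03392
Highest is cycle (1) at 1.2071 (>1, arbitrage).

1.2071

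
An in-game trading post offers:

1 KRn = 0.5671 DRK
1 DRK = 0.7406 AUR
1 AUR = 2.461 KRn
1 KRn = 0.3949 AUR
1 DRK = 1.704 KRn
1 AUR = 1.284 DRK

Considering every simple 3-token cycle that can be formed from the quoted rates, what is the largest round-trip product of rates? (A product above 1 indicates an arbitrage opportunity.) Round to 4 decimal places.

KRn→DRK→AUR→KRn: 0.5671 × 0.7406 × 2.461 = 1.03361
KRn→AUR→DRK→KRn: 0.3949 × 1.284 × 1.704 = 0.86402
Maximum is KRn→DRK→AUR→KRn at 1.0336; arbitrage exists.

1.0336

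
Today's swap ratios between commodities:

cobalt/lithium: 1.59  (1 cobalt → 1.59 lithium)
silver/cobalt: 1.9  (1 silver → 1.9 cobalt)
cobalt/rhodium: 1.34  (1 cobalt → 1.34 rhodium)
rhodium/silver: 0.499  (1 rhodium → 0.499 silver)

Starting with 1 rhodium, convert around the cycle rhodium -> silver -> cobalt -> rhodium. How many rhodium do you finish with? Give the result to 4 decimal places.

1.2705

1 rhodium × 0.499 = 0.499 silver
0.499 silver × 1.9 = 0.9481 cobalt
0.9481 cobalt × 1.34 = 1.270454 rhodium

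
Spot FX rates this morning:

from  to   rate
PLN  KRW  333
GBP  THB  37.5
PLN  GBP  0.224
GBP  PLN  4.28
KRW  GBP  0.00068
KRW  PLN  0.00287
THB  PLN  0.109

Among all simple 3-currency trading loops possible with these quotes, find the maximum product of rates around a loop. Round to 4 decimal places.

PLN→KRW→GBP→PLN: 333 × 0.00068 × 4.28 = 0.96916
THB→PLN→GBP→THB: 0.109 × 0.224 × 37.5 = 0.91560
Maximum is PLN→KRW→GBP→PLN at 0.9692; no arbitrage — every cycle loses value.

0.9692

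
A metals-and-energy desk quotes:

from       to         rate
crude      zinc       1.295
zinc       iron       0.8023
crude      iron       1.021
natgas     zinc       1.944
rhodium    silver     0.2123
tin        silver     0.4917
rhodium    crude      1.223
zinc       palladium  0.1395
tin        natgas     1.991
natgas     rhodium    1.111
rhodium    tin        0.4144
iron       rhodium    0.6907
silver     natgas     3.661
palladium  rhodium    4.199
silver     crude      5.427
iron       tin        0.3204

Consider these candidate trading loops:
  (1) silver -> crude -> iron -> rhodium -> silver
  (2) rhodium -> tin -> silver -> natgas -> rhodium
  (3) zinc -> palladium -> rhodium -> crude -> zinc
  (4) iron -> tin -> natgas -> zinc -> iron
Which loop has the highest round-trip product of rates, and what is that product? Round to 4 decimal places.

0.9949

(1) 5.427 × 1.021 × 0.6907 × 0.2123 = 0.81250
(2) 0.4144 × 0.4917 × 3.661 × 1.111 = 0.82877
(3) 0.1395 × 4.199 × 1.223 × 1.295 = 0.92772
(4) 0.3204 × 1.991 × 1.944 × 0.8023 = 0.99494
Highest is cycle (4) at 0.9949 (≤1, no arbitrage).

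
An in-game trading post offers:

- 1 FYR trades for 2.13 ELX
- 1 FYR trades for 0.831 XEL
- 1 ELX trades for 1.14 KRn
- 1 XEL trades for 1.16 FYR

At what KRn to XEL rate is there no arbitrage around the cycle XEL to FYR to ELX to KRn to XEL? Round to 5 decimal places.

0.35502

Known legs of the cycle: 1.16 × 2.13 × 1.14 = 2.816712
For no arbitrage the full-cycle product must be 1, so the missing rate is 1 / 2.816712 ≈ 0.3550239.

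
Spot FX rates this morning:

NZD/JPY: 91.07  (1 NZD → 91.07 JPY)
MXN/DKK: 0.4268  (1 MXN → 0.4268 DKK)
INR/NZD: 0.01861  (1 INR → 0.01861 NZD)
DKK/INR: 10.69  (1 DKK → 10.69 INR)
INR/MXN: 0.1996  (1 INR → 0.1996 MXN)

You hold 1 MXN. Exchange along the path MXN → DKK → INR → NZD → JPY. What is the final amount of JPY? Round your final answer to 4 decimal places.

7.7326

1 MXN × 0.4268 = 0.4268 DKK
0.4268 DKK × 10.69 = 4.562492 INR
4.562492 INR × 0.01861 = 0.08490797612 NZD
0.08490797612 NZD × 91.07 = 7.7325693852484 JPY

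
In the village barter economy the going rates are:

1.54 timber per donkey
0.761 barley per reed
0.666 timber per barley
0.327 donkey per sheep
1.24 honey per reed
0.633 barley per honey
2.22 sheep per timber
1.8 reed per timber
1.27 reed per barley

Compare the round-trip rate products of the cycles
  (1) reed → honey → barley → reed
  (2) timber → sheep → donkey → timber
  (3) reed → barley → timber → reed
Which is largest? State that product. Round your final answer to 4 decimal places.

(1) 1.24 × 0.633 × 1.27 = 0.99685
(2) 2.22 × 0.327 × 1.54 = 1.11795
(3) 0.761 × 0.666 × 1.8 = 0.91229
Highest is cycle (2) at 1.1179 (>1, arbitrage).

1.1179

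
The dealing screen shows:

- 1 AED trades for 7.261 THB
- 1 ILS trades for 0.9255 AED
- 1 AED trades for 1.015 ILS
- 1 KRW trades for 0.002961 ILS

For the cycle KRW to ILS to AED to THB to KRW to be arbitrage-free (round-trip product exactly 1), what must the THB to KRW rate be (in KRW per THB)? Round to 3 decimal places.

50.256

Known legs of the cycle: 0.002961 × 0.9255 × 7.261 = 0.0198980843355
For no arbitrage the full-cycle product must be 1, so the missing rate is 1 / 0.0198980843355 ≈ 50.25609.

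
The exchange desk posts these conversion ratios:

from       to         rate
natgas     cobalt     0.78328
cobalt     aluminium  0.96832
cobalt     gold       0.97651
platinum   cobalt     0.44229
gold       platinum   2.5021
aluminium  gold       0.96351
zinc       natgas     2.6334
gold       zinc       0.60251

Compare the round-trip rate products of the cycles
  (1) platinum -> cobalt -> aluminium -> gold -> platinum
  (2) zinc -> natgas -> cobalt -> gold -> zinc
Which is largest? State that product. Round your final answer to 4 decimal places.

1.2136

(1) 0.44229 × 0.96832 × 0.96351 × 2.5021 = 1.03249
(2) 2.6334 × 0.78328 × 0.97651 × 0.60251 = 1.21360
Highest is cycle (2) at 1.2136 (>1, arbitrage).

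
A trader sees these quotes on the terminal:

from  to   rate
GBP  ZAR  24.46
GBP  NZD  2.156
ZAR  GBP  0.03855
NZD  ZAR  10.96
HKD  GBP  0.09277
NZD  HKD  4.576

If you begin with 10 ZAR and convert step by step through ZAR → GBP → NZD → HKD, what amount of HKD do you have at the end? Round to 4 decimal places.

10 ZAR × 0.03855 = 0.3855 GBP
0.3855 GBP × 2.156 = 0.831138 NZD
0.831138 NZD × 4.576 = 3.803287488 HKD

3.8033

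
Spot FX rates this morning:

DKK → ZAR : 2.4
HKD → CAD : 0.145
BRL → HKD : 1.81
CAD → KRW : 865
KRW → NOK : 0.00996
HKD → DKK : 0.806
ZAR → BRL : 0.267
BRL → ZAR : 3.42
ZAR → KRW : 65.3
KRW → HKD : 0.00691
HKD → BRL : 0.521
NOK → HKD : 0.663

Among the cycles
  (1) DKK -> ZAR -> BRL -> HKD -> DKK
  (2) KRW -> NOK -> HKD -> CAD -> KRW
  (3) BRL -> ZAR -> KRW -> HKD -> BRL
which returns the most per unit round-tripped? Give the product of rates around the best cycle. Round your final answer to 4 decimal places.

0.9348

(1) 2.4 × 0.267 × 1.81 × 0.806 = 0.93484
(2) 0.00996 × 0.663 × 0.145 × 865 = 0.82824
(3) 3.42 × 65.3 × 0.00691 × 0.521 = 0.80400
Highest is cycle (1) at 0.9348 (≤1, no arbitrage).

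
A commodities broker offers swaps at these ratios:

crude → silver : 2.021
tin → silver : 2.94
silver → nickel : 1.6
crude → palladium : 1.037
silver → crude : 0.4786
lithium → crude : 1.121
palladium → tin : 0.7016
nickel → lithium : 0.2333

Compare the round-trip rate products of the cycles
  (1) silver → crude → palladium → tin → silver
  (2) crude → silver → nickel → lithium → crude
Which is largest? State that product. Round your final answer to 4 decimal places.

(1) 0.4786 × 1.037 × 0.7016 × 2.94 = 1.02374
(2) 2.021 × 1.6 × 0.2333 × 1.121 = 0.84568
Highest is cycle (1) at 1.0237 (>1, arbitrage).

1.0237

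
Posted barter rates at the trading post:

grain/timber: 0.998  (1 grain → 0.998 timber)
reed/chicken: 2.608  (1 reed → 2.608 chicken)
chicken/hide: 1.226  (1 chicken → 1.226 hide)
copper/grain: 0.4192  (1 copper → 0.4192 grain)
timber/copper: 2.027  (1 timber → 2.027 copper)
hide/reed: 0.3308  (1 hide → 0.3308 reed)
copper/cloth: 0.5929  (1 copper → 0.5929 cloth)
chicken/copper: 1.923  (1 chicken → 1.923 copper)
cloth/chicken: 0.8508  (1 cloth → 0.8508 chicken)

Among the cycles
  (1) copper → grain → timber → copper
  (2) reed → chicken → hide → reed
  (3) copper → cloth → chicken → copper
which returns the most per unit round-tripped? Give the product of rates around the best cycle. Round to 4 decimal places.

(1) 0.4192 × 0.998 × 2.027 = 0.84802
(2) 2.608 × 1.226 × 0.3308 = 1.05770
(3) 0.5929 × 0.8508 × 1.923 = 0.97004
Highest is cycle (2) at 1.0577 (>1, arbitrage).

1.0577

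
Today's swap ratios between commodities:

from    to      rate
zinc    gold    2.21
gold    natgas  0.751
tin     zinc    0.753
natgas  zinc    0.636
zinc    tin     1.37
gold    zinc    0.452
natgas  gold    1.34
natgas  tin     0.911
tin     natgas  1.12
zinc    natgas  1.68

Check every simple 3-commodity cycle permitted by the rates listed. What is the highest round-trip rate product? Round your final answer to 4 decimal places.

1.1525

natgas→tin→zinc→natgas: 0.911 × 0.753 × 1.68 = 1.15245
natgas→zinc→gold→natgas: 0.636 × 2.21 × 0.751 = 1.05558
natgas→gold→zinc→natgas: 1.34 × 0.452 × 1.68 = 1.01754
natgas→zinc→tin→natgas: 0.636 × 1.37 × 1.12 = 0.97588
Maximum is natgas→tin→zinc→natgas at 1.1525; arbitrage exists.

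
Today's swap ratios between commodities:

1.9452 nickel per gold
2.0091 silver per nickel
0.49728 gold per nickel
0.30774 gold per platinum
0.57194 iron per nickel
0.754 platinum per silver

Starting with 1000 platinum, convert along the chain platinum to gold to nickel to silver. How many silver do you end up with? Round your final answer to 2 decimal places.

1202.68

1000 platinum × 0.30774 = 307.74 gold
307.74 gold × 1.9452 = 598.615848 nickel
598.615848 nickel × 2.0091 = 1202.6791002168 silver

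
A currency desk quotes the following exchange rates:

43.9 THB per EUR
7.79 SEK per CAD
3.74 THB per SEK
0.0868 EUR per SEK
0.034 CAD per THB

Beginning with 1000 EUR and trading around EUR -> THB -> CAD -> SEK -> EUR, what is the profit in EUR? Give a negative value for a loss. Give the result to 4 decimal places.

1000 EUR × 43.9 = 43900 THB
43900 THB × 0.034 = 1492.6 CAD
1492.6 CAD × 7.79 = 11627.354 SEK
11627.354 SEK × 0.0868 = 1009.2543272 EUR
Net change: 1009.2543272 − 1000 = 9.2543272 EUR

9.2543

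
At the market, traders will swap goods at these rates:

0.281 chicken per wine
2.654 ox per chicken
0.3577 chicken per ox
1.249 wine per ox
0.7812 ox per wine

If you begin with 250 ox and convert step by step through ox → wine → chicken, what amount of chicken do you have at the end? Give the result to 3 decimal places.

250 ox × 1.249 = 312.25 wine
312.25 wine × 0.281 = 87.74225 chicken

87.742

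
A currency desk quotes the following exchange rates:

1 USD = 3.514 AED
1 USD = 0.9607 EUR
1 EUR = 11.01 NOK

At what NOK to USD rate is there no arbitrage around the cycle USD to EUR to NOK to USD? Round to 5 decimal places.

0.09454

Known legs of the cycle: 0.9607 × 11.01 = 10.577307
For no arbitrage the full-cycle product must be 1, so the missing rate is 1 / 10.577307 ≈ 0.0945420.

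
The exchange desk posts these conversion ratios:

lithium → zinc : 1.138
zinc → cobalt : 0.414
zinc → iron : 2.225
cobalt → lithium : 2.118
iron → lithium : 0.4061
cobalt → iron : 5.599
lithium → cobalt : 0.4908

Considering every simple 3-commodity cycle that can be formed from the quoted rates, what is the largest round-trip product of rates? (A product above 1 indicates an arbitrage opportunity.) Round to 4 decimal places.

1.1160

cobalt→iron→lithium→cobalt: 5.599 × 0.4061 × 0.4908 = 1.11596
lithium→zinc→iron→lithium: 1.138 × 2.225 × 0.4061 = 1.02827
cobalt→lithium→zinc→cobalt: 2.118 × 1.138 × 0.414 = 0.99786
Maximum is cobalt→iron→lithium→cobalt at 1.1160; arbitrage exists.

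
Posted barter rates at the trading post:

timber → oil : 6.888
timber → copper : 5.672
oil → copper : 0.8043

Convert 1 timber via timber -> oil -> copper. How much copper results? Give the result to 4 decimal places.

5.5400

1 timber × 6.888 = 6.888 oil
6.888 oil × 0.8043 = 5.5400184 copper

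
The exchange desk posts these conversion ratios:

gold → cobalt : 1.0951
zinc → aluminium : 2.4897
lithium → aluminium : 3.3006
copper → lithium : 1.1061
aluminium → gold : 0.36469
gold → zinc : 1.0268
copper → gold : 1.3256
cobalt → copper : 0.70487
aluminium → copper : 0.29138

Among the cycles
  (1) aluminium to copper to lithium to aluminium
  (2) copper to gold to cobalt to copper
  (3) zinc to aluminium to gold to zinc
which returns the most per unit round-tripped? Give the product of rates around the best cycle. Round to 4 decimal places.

(1) 0.29138 × 1.1061 × 3.3006 = 1.06377
(2) 1.3256 × 1.0951 × 0.70487 = 1.02323
(3) 2.4897 × 0.36469 × 1.0268 = 0.93230
Highest is cycle (1) at 1.0638 (>1, arbitrage).

1.0638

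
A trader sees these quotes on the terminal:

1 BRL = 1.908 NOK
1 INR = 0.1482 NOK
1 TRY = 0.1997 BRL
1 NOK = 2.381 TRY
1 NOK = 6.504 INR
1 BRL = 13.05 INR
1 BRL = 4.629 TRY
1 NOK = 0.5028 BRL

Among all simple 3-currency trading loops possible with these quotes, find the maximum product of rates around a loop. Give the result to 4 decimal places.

INR→NOK→BRL→INR: 0.1482 × 0.5028 × 13.05 = 0.97242
BRL→NOK→TRY→BRL: 1.908 × 2.381 × 0.1997 = 0.90723
Maximum is INR→NOK→BRL→INR at 0.9724; no arbitrage — every cycle loses value.

0.9724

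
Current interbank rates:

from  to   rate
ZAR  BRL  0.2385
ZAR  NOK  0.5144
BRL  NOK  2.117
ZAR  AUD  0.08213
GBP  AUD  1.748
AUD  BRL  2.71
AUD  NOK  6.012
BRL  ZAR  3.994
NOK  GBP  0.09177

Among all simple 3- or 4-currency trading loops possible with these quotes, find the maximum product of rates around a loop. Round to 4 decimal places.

0.9644

AUD→NOK→GBP→AUD: 6.012 × 0.09177 × 1.748 = 0.96441
AUD→BRL→NOK→GBP→AUD: 2.71 × 2.117 × 0.09177 × 1.748 = 0.92031
AUD→BRL→ZAR→AUD: 2.71 × 3.994 × 0.08213 = 0.88895
Maximum is AUD→NOK→GBP→AUD at 0.9644; no arbitrage — every cycle loses value.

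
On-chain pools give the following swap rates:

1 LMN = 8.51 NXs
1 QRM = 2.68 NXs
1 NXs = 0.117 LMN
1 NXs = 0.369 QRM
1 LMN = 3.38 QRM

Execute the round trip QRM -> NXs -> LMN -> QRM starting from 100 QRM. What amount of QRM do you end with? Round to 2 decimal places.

100 QRM × 2.68 = 268 NXs
268 NXs × 0.117 = 31.356 LMN
31.356 LMN × 3.38 = 105.98328 QRM

105.98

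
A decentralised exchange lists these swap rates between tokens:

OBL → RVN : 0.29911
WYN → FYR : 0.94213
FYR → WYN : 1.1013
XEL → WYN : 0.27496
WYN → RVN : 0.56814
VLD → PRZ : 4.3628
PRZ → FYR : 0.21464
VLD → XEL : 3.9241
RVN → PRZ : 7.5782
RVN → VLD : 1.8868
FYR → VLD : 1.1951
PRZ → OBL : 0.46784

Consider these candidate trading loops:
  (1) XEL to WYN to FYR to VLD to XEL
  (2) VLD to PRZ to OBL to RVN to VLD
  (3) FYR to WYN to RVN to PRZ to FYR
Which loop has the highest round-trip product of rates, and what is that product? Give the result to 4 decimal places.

(1) 0.27496 × 0.94213 × 1.1951 × 3.9241 = 1.21486
(2) 4.3628 × 0.46784 × 0.29911 × 1.8868 = 1.15191
(3) 1.1013 × 0.56814 × 7.5782 × 0.21464 = 1.01774
Highest is cycle (1) at 1.2149 (>1, arbitrage).

1.2149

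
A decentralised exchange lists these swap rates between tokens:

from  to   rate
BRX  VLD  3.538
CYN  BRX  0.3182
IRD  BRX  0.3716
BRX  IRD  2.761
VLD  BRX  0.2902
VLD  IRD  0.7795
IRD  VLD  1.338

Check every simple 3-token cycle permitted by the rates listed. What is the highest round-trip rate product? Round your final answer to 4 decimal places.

BRX→IRD→VLD→BRX: 2.761 × 1.338 × 0.2902 = 1.07206
BRX→VLD→IRD→BRX: 3.538 × 0.7795 × 0.3716 = 1.02482
Maximum is BRX→IRD→VLD→BRX at 1.0721; arbitrage exists.

1.0721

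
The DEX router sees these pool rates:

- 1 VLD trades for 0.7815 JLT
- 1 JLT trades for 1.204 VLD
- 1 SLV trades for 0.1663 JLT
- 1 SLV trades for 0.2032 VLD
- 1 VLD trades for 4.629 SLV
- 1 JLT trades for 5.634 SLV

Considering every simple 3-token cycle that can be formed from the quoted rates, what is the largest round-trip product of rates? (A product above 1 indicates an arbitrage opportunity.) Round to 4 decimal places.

VLD→SLV→JLT→VLD: 4.629 × 0.1663 × 1.204 = 0.92684
VLD→JLT→SLV→VLD: 0.7815 × 5.634 × 0.2032 = 0.89468
Maximum is VLD→SLV→JLT→VLD at 0.9268; no arbitrage — every cycle loses value.

0.9268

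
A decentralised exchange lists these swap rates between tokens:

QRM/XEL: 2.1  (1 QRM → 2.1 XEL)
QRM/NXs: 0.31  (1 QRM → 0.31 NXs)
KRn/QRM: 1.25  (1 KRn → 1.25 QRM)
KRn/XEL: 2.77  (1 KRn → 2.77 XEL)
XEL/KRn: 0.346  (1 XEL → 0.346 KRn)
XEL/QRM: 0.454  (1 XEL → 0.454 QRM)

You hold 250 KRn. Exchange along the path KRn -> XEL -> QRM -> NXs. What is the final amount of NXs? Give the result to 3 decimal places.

97.462

250 KRn × 2.77 = 692.5 XEL
692.5 XEL × 0.454 = 314.395 QRM
314.395 QRM × 0.31 = 97.46245 NXs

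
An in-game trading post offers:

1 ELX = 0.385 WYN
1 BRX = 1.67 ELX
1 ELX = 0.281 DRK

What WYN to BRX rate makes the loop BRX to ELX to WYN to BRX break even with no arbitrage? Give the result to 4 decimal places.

1.5553

Known legs of the cycle: 1.67 × 0.385 = 0.64295
For no arbitrage the full-cycle product must be 1, so the missing rate is 1 / 0.64295 ≈ 1.555331.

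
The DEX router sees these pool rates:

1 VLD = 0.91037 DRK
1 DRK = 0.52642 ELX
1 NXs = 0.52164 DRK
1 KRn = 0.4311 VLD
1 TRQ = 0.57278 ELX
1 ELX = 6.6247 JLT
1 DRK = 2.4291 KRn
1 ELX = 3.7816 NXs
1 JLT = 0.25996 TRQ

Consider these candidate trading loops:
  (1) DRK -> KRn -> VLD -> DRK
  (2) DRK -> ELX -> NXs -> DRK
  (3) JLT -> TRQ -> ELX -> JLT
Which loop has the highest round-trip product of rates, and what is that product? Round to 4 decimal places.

(1) 2.4291 × 0.4311 × 0.91037 = 0.95333
(2) 0.52642 × 3.7816 × 0.52164 = 1.03843
(3) 0.25996 × 0.57278 × 6.6247 = 0.98642
Highest is cycle (2) at 1.0384 (>1, arbitrage).

1.0384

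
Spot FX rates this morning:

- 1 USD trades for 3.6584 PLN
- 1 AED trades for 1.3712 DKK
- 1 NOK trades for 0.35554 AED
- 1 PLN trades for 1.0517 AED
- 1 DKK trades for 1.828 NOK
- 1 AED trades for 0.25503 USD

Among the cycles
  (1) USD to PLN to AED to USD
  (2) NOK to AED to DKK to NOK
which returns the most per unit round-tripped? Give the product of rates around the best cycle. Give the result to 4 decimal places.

(1) 3.6584 × 1.0517 × 0.25503 = 0.98124
(2) 0.35554 × 1.3712 × 1.828 = 0.89118
Highest is cycle (1) at 0.9812 (≤1, no arbitrage).

0.9812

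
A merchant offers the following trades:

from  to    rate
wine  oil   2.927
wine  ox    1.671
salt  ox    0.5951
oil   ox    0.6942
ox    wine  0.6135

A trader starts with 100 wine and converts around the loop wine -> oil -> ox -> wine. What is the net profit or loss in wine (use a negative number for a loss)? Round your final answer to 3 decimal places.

24.659

100 wine × 2.927 = 292.7 oil
292.7 oil × 0.6942 = 203.19234 ox
203.19234 ox × 0.6135 = 124.65850059 wine
Net change: 124.65850059 − 100 = 24.65850059 wine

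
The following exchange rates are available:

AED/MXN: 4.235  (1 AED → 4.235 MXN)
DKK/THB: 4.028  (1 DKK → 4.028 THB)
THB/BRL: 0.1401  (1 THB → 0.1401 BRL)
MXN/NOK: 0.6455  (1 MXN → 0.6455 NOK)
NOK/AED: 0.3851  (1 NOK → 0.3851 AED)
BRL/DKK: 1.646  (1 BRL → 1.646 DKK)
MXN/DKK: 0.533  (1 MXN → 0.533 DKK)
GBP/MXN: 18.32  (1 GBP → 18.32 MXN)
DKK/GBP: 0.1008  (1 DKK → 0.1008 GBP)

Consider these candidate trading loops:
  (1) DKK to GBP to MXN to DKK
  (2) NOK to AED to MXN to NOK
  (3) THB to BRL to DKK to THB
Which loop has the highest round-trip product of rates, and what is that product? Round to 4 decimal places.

(1) 0.1008 × 18.32 × 0.533 = 0.98427
(2) 0.3851 × 4.235 × 0.6455 = 1.05274
(3) 0.1401 × 1.646 × 4.028 = 0.92888
Highest is cycle (2) at 1.0527 (>1, arbitrage).

1.0527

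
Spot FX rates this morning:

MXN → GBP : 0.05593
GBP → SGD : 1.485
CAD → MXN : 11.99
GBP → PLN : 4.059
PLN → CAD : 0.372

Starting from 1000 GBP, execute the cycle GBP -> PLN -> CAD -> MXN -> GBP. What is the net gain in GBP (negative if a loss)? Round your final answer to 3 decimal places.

1000 GBP × 4.059 = 4059 PLN
4059 PLN × 0.372 = 1509.948 CAD
1509.948 CAD × 11.99 = 18104.27652 MXN
18104.27652 MXN × 0.05593 = 1012.5721857636 GBP
Net change: 1012.5721857636 − 1000 = 12.5721857636 GBP

12.572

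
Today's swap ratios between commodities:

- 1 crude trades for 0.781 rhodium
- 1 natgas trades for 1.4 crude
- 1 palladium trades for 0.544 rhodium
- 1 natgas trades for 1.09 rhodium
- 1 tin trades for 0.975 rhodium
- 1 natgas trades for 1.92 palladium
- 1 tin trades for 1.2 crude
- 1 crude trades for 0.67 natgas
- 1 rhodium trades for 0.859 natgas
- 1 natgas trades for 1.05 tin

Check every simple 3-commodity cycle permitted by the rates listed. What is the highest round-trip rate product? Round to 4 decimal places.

rhodium→natgas→crude→rhodium: 0.859 × 1.4 × 0.781 = 0.93923
palladium→rhodium→natgas→palladium: 0.544 × 0.859 × 1.92 = 0.89721
rhodium→natgas→tin→rhodium: 0.859 × 1.05 × 0.975 = 0.87940
natgas→tin→crude→natgas: 1.05 × 1.2 × 0.67 = 0.84420
Maximum is rhodium→natgas→crude→rhodium at 0.9392; no arbitrage — every cycle loses value.

0.9392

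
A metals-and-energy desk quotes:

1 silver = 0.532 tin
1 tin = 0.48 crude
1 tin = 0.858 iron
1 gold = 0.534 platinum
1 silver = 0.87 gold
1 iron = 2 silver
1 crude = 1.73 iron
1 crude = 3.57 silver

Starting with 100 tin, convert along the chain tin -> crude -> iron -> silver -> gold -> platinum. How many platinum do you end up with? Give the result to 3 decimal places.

77.157

100 tin × 0.48 = 48 crude
48 crude × 1.73 = 83.04 iron
83.04 iron × 2 = 166.08 silver
166.08 silver × 0.87 = 144.4896 gold
144.4896 gold × 0.534 = 77.1574464 platinum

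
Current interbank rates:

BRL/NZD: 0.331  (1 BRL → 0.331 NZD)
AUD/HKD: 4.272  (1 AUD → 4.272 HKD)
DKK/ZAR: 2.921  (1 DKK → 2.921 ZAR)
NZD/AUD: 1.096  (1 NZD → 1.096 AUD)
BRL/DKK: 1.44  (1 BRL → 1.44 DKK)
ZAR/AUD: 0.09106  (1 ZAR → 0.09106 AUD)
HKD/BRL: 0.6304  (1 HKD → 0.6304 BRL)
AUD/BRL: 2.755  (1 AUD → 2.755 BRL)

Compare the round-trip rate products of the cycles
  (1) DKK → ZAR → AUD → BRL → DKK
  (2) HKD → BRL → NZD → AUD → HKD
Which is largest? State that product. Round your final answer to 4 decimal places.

(1) 2.921 × 0.09106 × 2.755 × 1.44 = 1.05522
(2) 0.6304 × 0.331 × 1.096 × 4.272 = 0.97698
Highest is cycle (1) at 1.0552 (>1, arbitrage).

1.0552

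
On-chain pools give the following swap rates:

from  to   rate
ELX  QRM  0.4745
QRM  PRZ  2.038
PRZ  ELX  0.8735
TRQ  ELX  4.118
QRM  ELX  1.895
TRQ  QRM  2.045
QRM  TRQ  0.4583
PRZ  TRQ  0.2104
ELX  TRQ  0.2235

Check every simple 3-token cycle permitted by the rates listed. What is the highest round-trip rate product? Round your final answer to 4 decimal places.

0.8955

QRM→TRQ→ELX→QRM: 0.4583 × 4.118 × 0.4745 = 0.89551
QRM→PRZ→TRQ→QRM: 2.038 × 0.2104 × 2.045 = 0.87689
QRM→ELX→TRQ→QRM: 1.895 × 0.2235 × 2.045 = 0.86612
QRM→PRZ→ELX→QRM: 2.038 × 0.8735 × 0.4745 = 0.84470
Maximum is QRM→TRQ→ELX→QRM at 0.8955; no arbitrage — every cycle loses value.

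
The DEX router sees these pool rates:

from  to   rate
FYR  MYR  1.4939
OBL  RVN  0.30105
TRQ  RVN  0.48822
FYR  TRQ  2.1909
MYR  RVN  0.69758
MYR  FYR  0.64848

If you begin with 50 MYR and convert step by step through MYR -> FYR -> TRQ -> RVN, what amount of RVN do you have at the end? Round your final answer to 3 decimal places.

34.682

50 MYR × 0.64848 = 32.424 FYR
32.424 FYR × 2.1909 = 71.0377416 TRQ
71.0377416 TRQ × 0.48822 = 34.682046203952 RVN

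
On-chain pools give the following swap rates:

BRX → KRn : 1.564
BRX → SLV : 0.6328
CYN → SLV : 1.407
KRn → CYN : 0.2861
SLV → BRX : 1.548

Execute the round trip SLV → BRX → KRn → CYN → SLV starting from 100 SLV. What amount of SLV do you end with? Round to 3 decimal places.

97.458

100 SLV × 1.548 = 154.8 BRX
154.8 BRX × 1.564 = 242.1072 KRn
242.1072 KRn × 0.2861 = 69.26686992 CYN
69.26686992 CYN × 1.407 = 97.45848597744 SLV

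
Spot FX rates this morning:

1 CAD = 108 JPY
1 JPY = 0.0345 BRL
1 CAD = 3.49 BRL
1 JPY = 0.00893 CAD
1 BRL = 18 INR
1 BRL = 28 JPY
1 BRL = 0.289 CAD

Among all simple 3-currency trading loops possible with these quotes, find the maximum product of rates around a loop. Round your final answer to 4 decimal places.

1.0768

CAD→JPY→BRL→CAD: 108 × 0.0345 × 0.289 = 1.07681
CAD→BRL→JPY→CAD: 3.49 × 28 × 0.00893 = 0.87264
Maximum is CAD→JPY→BRL→CAD at 1.0768; arbitrage exists.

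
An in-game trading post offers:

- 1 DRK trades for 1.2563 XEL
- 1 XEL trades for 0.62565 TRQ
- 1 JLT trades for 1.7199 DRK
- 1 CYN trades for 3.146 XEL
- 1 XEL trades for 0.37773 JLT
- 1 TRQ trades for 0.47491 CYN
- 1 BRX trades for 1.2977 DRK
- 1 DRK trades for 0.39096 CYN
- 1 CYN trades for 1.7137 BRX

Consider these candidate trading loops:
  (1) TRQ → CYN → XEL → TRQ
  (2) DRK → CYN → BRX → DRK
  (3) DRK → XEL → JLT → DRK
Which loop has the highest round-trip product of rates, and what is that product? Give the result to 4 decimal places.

0.9348

(1) 0.47491 × 3.146 × 0.62565 = 0.93476
(2) 0.39096 × 1.7137 × 1.2977 = 0.86944
(3) 1.2563 × 0.37773 × 1.7199 = 0.81617
Highest is cycle (1) at 0.9348 (≤1, no arbitrage).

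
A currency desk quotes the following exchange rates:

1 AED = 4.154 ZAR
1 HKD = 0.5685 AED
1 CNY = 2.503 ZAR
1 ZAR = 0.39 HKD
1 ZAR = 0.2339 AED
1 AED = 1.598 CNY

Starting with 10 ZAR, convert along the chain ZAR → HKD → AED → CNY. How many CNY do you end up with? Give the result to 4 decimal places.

10 ZAR × 0.39 = 3.9 HKD
3.9 HKD × 0.5685 = 2.21715 AED
2.21715 AED × 1.598 = 3.5430057 CNY

3.5430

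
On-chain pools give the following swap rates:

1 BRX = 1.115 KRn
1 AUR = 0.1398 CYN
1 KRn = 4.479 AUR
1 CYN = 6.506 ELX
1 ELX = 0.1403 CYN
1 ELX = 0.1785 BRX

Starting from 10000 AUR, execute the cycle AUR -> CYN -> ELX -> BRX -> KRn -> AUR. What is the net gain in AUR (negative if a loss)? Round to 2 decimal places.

-1891.97

10000 AUR × 0.1398 = 1398 CYN
1398 CYN × 6.506 = 9095.388 ELX
9095.388 ELX × 0.1785 = 1623.526758 BRX
1623.526758 BRX × 1.115 = 1810.23233517 KRn
1810.23233517 KRn × 4.479 = 8108.03062922643 AUR
Net change: 8108.03062922643 − 10000 = -1891.96937077357 AUR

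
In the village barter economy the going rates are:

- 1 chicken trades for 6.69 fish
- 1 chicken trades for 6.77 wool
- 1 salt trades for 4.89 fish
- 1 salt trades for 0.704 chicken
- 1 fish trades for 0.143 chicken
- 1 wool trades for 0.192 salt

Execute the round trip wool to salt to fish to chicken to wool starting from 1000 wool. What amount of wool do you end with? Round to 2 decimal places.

908.94

1000 wool × 0.192 = 192 salt
192 salt × 4.89 = 938.88 fish
938.88 fish × 0.143 = 134.25984 chicken
134.25984 chicken × 6.77 = 908.9391168 wool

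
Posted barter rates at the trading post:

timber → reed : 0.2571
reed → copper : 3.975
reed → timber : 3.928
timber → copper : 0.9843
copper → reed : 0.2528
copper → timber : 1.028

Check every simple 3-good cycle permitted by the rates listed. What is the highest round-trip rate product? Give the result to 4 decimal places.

1.0506

copper→timber→reed→copper: 1.028 × 0.2571 × 3.975 = 1.05059
copper→reed→timber→copper: 0.2528 × 3.928 × 0.9843 = 0.97741
Maximum is copper→timber→reed→copper at 1.0506; arbitrage exists.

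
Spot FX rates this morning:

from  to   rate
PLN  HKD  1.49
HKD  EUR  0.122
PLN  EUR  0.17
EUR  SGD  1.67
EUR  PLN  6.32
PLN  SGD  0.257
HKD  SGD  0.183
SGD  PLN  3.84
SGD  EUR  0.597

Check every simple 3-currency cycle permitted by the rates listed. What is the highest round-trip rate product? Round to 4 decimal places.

HKD→EUR→PLN→HKD: 0.122 × 6.32 × 1.49 = 1.14885
PLN→EUR→SGD→PLN: 0.17 × 1.67 × 3.84 = 1.09018
HKD→SGD→PLN→HKD: 0.183 × 3.84 × 1.49 = 1.04705
PLN→SGD→EUR→PLN: 0.257 × 0.597 × 6.32 = 0.96967
Maximum is HKD→EUR→PLN→HKD at 1.1488; arbitrage exists.

1.1488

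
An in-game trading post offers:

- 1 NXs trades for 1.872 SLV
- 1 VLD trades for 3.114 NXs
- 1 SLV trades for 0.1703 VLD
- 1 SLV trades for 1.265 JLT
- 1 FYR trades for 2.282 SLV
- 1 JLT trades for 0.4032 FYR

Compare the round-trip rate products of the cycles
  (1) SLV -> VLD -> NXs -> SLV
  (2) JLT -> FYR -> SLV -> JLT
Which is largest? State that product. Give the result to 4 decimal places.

(1) 0.1703 × 3.114 × 1.872 = 0.99275
(2) 0.4032 × 2.282 × 1.265 = 1.16393
Highest is cycle (2) at 1.1639 (>1, arbitrage).

1.1639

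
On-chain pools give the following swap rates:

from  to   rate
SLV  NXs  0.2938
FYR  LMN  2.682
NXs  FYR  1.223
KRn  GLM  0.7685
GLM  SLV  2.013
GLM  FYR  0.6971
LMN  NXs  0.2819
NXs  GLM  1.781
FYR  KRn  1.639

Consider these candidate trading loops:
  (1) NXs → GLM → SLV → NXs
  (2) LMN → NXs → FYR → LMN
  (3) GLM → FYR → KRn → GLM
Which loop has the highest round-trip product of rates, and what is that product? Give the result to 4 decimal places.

1.0533

(1) 1.781 × 2.013 × 0.2938 = 1.05332
(2) 0.2819 × 1.223 × 2.682 = 0.92466
(3) 0.6971 × 1.639 × 0.7685 = 0.87805
Highest is cycle (1) at 1.0533 (>1, arbitrage).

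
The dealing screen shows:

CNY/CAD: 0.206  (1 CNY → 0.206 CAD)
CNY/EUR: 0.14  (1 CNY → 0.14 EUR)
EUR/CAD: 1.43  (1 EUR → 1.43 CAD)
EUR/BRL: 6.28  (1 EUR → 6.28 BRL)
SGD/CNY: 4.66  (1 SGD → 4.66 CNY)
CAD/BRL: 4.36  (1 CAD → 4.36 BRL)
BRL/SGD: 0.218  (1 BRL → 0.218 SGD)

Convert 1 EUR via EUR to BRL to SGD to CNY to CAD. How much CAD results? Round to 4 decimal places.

1 EUR × 6.28 = 6.28 BRL
6.28 BRL × 0.218 = 1.36904 SGD
1.36904 SGD × 4.66 = 6.3797264 CNY
6.3797264 CNY × 0.206 = 1.3142236384 CAD

1.3142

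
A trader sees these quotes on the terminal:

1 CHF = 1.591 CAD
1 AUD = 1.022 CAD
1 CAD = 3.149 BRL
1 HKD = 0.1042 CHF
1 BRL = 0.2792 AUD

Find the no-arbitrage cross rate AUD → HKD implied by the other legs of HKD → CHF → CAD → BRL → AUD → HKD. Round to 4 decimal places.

Known legs of the cycle: 0.1042 × 1.591 × 3.149 × 0.2792 = 0.14575584286576
For no arbitrage the full-cycle product must be 1, so the missing rate is 1 / 0.14575584286576 ≈ 6.860788.

6.8608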